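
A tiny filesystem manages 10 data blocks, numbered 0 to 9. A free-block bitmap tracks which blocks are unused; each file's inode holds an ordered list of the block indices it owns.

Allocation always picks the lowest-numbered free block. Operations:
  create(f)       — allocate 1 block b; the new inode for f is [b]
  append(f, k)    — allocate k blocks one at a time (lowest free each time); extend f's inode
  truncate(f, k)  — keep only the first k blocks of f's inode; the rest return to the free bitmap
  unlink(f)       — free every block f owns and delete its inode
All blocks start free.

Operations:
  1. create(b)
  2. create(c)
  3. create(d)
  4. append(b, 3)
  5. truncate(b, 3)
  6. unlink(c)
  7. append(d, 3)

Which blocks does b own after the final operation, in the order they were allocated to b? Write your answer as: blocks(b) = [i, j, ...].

blocks(b) = [0, 3, 4]

create(b): bitmap=F......... | b=[0]
create(c): bitmap=FF........ | b=[0] c=[1]
create(d): bitmap=FFF....... | b=[0] c=[1] d=[2]
append(b, 3): bitmap=FFFFFF.... | b=[0, 3, 4, 5] c=[1] d=[2]
truncate(b, 3): bitmap=FFFFF..... | b=[0, 3, 4] c=[1] d=[2]
unlink(c): bitmap=F.FFF..... | b=[0, 3, 4] d=[2]
append(d, 3): bitmap=FFFFFFF... | b=[0, 3, 4] d=[2, 1, 5, 6]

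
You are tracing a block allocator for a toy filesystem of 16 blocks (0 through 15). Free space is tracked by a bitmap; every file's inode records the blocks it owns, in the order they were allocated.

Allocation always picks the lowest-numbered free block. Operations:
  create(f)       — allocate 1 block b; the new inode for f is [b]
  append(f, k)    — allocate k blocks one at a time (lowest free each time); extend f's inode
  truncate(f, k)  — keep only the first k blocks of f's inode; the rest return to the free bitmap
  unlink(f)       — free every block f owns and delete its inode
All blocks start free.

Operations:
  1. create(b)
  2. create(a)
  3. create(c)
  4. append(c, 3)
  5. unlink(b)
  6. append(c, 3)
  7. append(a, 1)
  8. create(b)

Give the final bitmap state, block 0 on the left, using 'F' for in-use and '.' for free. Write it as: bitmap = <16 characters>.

bitmap = FFFFFFFFFF......

[1] create(b) — b=0 (map F...............)
[2] create(a) — a=1 b=0 (map FF..............)
[3] create(c) — a=1 b=0 c=2 (map FFF.............)
[4] append(c, 3) — a=1 b=0 c=2,3,4,5 (map FFFFFF..........)
[5] unlink(b) — a=1 c=2,3,4,5 (map .FFFFF..........)
[6] append(c, 3) — a=1 c=2,3,4,5,0,6,7 (map FFFFFFFF........)
[7] append(a, 1) — a=1,8 c=2,3,4,5,0,6,7 (map FFFFFFFFF.......)
[8] create(b) — a=1,8 b=9 c=2,3,4,5,0,6,7 (map FFFFFFFFFF......)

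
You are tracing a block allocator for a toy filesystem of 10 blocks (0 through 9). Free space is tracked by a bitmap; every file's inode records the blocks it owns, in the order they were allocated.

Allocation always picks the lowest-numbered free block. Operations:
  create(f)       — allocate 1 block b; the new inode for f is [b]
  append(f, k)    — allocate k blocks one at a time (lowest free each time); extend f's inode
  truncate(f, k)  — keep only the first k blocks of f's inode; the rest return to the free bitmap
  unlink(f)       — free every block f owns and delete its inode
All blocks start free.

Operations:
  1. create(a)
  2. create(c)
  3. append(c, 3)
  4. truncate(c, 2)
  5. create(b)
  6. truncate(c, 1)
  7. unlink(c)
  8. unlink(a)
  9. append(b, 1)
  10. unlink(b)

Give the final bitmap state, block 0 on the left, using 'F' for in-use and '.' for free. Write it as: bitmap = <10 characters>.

  1. create(a)  ⇒  F.........  {a→[0]}
  2. create(c)  ⇒  FF........  {a→[0]; c→[1]}
  3. append(c, 3)  ⇒  FFFFF.....  {a→[0]; c→[1, 2, 3, 4]}
  4. truncate(c, 2)  ⇒  FFF.......  {a→[0]; c→[1, 2]}
  5. create(b)  ⇒  FFFF......  {a→[0]; b→[3]; c→[1, 2]}
  6. truncate(c, 1)  ⇒  FF.F......  {a→[0]; b→[3]; c→[1]}
  7. unlink(c)  ⇒  F..F......  {a→[0]; b→[3]}
  8. unlink(a)  ⇒  ...F......  {b→[3]}
  9. append(b, 1)  ⇒  F..F......  {b→[3, 0]}
  10. unlink(b)  ⇒  ..........  {}

bitmap = ..........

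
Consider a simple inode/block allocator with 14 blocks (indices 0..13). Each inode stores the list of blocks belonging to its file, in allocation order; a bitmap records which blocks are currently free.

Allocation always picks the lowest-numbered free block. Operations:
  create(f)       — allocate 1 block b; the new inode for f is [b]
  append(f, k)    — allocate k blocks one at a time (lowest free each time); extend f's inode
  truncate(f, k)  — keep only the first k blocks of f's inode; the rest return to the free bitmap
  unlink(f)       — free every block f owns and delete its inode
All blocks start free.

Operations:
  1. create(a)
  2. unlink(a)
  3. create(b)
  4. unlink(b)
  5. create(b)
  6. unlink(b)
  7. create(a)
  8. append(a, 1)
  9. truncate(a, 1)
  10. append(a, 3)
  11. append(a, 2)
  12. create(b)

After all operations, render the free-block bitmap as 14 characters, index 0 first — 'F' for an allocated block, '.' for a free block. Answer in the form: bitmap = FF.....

  1. create(a)  ⇒  F.............  {a→[0]}
  2. unlink(a)  ⇒  ..............  {}
  3. create(b)  ⇒  F.............  {b→[0]}
  4. unlink(b)  ⇒  ..............  {}
  5. create(b)  ⇒  F.............  {b→[0]}
  6. unlink(b)  ⇒  ..............  {}
  7. create(a)  ⇒  F.............  {a→[0]}
  8. append(a, 1)  ⇒  FF............  {a→[0, 1]}
  9. truncate(a, 1)  ⇒  F.............  {a→[0]}
  10. append(a, 3)  ⇒  FFFF..........  {a→[0, 1, 2, 3]}
  11. append(a, 2)  ⇒  FFFFFF........  {a→[0, 1, 2, 3, 4, 5]}
  12. create(b)  ⇒  FFFFFFF.......  {a→[0, 1, 2, 3, 4, 5]; b→[6]}

bitmap = FFFFFFF.......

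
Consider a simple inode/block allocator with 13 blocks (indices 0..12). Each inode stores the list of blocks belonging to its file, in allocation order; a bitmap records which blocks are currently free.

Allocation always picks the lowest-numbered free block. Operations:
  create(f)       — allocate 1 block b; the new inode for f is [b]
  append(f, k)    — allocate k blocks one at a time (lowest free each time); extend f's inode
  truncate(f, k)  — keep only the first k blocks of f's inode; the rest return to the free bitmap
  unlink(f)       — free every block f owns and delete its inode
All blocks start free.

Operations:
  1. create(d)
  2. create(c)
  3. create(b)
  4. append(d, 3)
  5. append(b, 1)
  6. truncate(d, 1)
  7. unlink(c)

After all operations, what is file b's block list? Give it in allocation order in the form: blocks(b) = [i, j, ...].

blocks(b) = [2, 6]

[1] create(d) — d=0 (map F............)
[2] create(c) — c=1 d=0 (map FF...........)
[3] create(b) — b=2 c=1 d=0 (map FFF..........)
[4] append(d, 3) — b=2 c=1 d=0,3,4,5 (map FFFFFF.......)
[5] append(b, 1) — b=2,6 c=1 d=0,3,4,5 (map FFFFFFF......)
[6] truncate(d, 1) — b=2,6 c=1 d=0 (map FFF...F......)
[7] unlink(c) — b=2,6 d=0 (map F.F...F......)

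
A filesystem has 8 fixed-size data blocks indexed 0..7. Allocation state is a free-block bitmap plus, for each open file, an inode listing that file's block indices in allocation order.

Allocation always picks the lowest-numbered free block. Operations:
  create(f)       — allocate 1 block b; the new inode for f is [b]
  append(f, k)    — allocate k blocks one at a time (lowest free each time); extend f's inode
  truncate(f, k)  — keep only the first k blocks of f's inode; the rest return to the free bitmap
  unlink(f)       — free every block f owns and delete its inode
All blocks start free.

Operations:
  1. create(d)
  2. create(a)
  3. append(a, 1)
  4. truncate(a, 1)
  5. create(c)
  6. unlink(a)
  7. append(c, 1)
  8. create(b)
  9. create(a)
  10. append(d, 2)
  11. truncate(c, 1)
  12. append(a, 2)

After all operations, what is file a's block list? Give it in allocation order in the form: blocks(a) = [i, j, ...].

blocks(a) = [4, 1, 7]

after create(d) → d:[0]  free=[F.......]
after create(a) → a:[1], d:[0]  free=[FF......]
after append(a, 1) → a:[1, 2], d:[0]  free=[FFF.....]
after truncate(a, 1) → a:[1], d:[0]  free=[FF......]
after create(c) → a:[1], c:[2], d:[0]  free=[FFF.....]
after unlink(a) → c:[2], d:[0]  free=[F.F.....]
after append(c, 1) → c:[2, 1], d:[0]  free=[FFF.....]
after create(b) → b:[3], c:[2, 1], d:[0]  free=[FFFF....]
after create(a) → a:[4], b:[3], c:[2, 1], d:[0]  free=[FFFFF...]
after append(d, 2) → a:[4], b:[3], c:[2, 1], d:[0, 5, 6]  free=[FFFFFFF.]
after truncate(c, 1) → a:[4], b:[3], c:[2], d:[0, 5, 6]  free=[F.FFFFF.]
after append(a, 2) → a:[4, 1, 7], b:[3], c:[2], d:[0, 5, 6]  free=[FFFFFFFF]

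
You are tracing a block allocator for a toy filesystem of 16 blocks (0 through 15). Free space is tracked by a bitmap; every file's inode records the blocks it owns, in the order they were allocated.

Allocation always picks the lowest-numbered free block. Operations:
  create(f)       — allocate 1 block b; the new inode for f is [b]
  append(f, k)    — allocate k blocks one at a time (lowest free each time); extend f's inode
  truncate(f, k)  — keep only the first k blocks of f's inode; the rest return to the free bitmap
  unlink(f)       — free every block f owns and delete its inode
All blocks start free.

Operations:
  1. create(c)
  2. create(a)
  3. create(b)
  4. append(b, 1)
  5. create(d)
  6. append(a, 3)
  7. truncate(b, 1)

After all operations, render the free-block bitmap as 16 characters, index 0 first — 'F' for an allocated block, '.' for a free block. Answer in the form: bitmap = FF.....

bitmap = FFF.FFFF........

  1. create(c)  ⇒  F...............  {c→[0]}
  2. create(a)  ⇒  FF..............  {a→[1]; c→[0]}
  3. create(b)  ⇒  FFF.............  {a→[1]; b→[2]; c→[0]}
  4. append(b, 1)  ⇒  FFFF............  {a→[1]; b→[2, 3]; c→[0]}
  5. create(d)  ⇒  FFFFF...........  {a→[1]; b→[2, 3]; c→[0]; d→[4]}
  6. append(a, 3)  ⇒  FFFFFFFF........  {a→[1, 5, 6, 7]; b→[2, 3]; c→[0]; d→[4]}
  7. truncate(b, 1)  ⇒  FFF.FFFF........  {a→[1, 5, 6, 7]; b→[2]; c→[0]; d→[4]}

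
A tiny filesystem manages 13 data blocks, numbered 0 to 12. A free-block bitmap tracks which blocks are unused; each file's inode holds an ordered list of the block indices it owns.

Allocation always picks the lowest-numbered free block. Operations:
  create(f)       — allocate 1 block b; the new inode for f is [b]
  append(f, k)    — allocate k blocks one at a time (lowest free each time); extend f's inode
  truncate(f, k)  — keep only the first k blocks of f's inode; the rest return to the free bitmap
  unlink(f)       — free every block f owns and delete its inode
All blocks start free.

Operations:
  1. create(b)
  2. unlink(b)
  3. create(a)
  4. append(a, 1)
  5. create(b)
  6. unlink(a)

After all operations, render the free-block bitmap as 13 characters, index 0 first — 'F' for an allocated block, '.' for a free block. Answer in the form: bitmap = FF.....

create(b): bitmap=F............ | b=[0]
unlink(b): bitmap=............. | 
create(a): bitmap=F............ | a=[0]
append(a, 1): bitmap=FF........... | a=[0, 1]
create(b): bitmap=FFF.......... | a=[0, 1] b=[2]
unlink(a): bitmap=..F.......... | b=[2]

bitmap = ..F..........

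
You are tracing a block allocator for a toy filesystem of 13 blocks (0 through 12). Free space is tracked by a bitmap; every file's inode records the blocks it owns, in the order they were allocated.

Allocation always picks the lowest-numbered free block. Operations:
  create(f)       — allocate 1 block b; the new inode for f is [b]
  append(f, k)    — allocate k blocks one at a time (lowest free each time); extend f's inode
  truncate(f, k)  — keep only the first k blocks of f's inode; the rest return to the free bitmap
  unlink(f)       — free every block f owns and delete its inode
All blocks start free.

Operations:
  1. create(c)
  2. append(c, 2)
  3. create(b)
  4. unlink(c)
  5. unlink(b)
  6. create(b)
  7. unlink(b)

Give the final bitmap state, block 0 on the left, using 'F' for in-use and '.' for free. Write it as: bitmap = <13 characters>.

create(c): bitmap=F............ | c=[0]
append(c, 2): bitmap=FFF.......... | c=[0, 1, 2]
create(b): bitmap=FFFF......... | b=[3] c=[0, 1, 2]
unlink(c): bitmap=...F......... | b=[3]
unlink(b): bitmap=............. | 
create(b): bitmap=F............ | b=[0]
unlink(b): bitmap=............. | 

bitmap = .............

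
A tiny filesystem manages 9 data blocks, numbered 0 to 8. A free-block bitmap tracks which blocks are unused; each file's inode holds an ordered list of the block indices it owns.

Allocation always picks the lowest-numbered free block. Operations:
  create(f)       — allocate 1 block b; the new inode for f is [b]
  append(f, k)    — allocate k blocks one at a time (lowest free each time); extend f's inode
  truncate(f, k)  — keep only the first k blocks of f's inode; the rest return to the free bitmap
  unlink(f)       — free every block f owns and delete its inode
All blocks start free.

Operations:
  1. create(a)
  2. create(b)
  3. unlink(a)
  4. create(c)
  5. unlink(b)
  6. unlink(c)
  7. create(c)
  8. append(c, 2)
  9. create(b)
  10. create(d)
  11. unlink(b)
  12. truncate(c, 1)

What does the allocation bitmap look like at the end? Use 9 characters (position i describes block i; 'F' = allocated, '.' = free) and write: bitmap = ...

  1. create(a)  ⇒  F........  {a→[0]}
  2. create(b)  ⇒  FF.......  {a→[0]; b→[1]}
  3. unlink(a)  ⇒  .F.......  {b→[1]}
  4. create(c)  ⇒  FF.......  {b→[1]; c→[0]}
  5. unlink(b)  ⇒  F........  {c→[0]}
  6. unlink(c)  ⇒  .........  {}
  7. create(c)  ⇒  F........  {c→[0]}
  8. append(c, 2)  ⇒  FFF......  {c→[0, 1, 2]}
  9. create(b)  ⇒  FFFF.....  {b→[3]; c→[0, 1, 2]}
  10. create(d)  ⇒  FFFFF....  {b→[3]; c→[0, 1, 2]; d→[4]}
  11. unlink(b)  ⇒  FFF.F....  {c→[0, 1, 2]; d→[4]}
  12. truncate(c, 1)  ⇒  F...F....  {c→[0]; d→[4]}

bitmap = F...F....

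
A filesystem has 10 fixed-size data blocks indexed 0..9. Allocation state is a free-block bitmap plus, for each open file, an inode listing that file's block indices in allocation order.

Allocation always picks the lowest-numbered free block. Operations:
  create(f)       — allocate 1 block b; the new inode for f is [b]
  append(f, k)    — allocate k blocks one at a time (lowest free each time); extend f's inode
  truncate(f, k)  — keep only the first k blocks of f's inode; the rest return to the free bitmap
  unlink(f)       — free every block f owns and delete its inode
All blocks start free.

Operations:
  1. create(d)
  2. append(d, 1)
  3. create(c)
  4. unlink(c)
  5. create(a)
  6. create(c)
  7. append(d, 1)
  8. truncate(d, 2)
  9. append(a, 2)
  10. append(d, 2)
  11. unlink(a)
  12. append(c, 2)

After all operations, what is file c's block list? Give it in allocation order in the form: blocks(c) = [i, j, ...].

blocks(c) = [3, 2, 4]

after create(d) → d:[0]  free=[F.........]
after append(d, 1) → d:[0, 1]  free=[FF........]
after create(c) → c:[2], d:[0, 1]  free=[FFF.......]
after unlink(c) → d:[0, 1]  free=[FF........]
after create(a) → a:[2], d:[0, 1]  free=[FFF.......]
after create(c) → a:[2], c:[3], d:[0, 1]  free=[FFFF......]
after append(d, 1) → a:[2], c:[3], d:[0, 1, 4]  free=[FFFFF.....]
after truncate(d, 2) → a:[2], c:[3], d:[0, 1]  free=[FFFF......]
after append(a, 2) → a:[2, 4, 5], c:[3], d:[0, 1]  free=[FFFFFF....]
after append(d, 2) → a:[2, 4, 5], c:[3], d:[0, 1, 6, 7]  free=[FFFFFFFF..]
after unlink(a) → c:[3], d:[0, 1, 6, 7]  free=[FF.F..FF..]
after append(c, 2) → c:[3, 2, 4], d:[0, 1, 6, 7]  free=[FFFFF.FF..]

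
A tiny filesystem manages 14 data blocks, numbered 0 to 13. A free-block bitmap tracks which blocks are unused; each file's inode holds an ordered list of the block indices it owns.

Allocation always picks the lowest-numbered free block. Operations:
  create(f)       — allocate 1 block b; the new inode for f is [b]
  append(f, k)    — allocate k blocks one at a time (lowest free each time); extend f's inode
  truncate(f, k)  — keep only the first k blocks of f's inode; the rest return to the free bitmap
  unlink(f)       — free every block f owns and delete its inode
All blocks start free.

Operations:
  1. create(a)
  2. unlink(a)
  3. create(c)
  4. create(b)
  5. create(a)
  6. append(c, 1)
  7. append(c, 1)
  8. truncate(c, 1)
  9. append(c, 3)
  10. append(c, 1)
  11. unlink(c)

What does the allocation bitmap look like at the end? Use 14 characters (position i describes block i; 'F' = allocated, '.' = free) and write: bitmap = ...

[1] create(a) — a=0 (map F.............)
[2] unlink(a) —  (map ..............)
[3] create(c) — c=0 (map F.............)
[4] create(b) — b=1 c=0 (map FF............)
[5] create(a) — a=2 b=1 c=0 (map FFF...........)
[6] append(c, 1) — a=2 b=1 c=0,3 (map FFFF..........)
[7] append(c, 1) — a=2 b=1 c=0,3,4 (map FFFFF.........)
[8] truncate(c, 1) — a=2 b=1 c=0 (map FFF...........)
[9] append(c, 3) — a=2 b=1 c=0,3,4,5 (map FFFFFF........)
[10] append(c, 1) — a=2 b=1 c=0,3,4,5,6 (map FFFFFFF.......)
[11] unlink(c) — a=2 b=1 (map .FF...........)

bitmap = .FF...........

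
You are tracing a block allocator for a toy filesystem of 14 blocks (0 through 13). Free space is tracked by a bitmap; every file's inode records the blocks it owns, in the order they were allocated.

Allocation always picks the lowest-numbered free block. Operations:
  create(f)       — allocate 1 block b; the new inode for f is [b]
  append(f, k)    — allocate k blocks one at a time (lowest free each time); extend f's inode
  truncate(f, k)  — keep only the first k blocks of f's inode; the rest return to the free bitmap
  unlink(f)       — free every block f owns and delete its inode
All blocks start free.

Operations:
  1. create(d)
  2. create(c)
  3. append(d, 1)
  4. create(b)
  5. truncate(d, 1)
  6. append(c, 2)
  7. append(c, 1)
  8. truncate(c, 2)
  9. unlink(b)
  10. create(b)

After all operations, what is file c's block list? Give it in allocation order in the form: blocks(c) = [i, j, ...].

blocks(c) = [1, 2]

[1] create(d) — d=0 (map F.............)
[2] create(c) — c=1 d=0 (map FF............)
[3] append(d, 1) — c=1 d=0,2 (map FFF...........)
[4] create(b) — b=3 c=1 d=0,2 (map FFFF..........)
[5] truncate(d, 1) — b=3 c=1 d=0 (map FF.F..........)
[6] append(c, 2) — b=3 c=1,2,4 d=0 (map FFFFF.........)
[7] append(c, 1) — b=3 c=1,2,4,5 d=0 (map FFFFFF........)
[8] truncate(c, 2) — b=3 c=1,2 d=0 (map FFFF..........)
[9] unlink(b) — c=1,2 d=0 (map FFF...........)
[10] create(b) — b=3 c=1,2 d=0 (map FFFF..........)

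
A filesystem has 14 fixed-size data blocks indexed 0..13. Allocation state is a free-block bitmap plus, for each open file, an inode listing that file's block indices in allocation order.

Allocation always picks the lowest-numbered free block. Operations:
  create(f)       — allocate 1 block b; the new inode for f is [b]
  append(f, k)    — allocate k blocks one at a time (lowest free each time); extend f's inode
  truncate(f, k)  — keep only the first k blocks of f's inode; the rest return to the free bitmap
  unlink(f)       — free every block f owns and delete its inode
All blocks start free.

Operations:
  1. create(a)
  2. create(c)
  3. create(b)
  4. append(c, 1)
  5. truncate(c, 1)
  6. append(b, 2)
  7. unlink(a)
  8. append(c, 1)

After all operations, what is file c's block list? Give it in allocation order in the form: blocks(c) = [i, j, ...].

create(a): bitmap=F............. | a=[0]
create(c): bitmap=FF............ | a=[0] c=[1]
create(b): bitmap=FFF........... | a=[0] b=[2] c=[1]
append(c, 1): bitmap=FFFF.......... | a=[0] b=[2] c=[1, 3]
truncate(c, 1): bitmap=FFF........... | a=[0] b=[2] c=[1]
append(b, 2): bitmap=FFFFF......... | a=[0] b=[2, 3, 4] c=[1]
unlink(a): bitmap=.FFFF......... | b=[2, 3, 4] c=[1]
append(c, 1): bitmap=FFFFF......... | b=[2, 3, 4] c=[1, 0]

blocks(c) = [1, 0]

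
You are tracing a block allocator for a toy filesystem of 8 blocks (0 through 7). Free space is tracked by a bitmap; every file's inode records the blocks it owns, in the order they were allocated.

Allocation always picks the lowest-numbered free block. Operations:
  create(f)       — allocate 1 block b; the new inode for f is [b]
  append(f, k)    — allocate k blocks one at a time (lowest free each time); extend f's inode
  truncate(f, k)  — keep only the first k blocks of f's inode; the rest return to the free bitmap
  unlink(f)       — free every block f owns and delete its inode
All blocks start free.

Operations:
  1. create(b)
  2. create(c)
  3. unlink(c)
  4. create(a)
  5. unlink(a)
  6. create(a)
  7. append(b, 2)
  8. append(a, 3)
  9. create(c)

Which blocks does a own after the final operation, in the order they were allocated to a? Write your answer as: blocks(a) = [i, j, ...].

[1] create(b) — b=0 (map F.......)
[2] create(c) — b=0 c=1 (map FF......)
[3] unlink(c) — b=0 (map F.......)
[4] create(a) — a=1 b=0 (map FF......)
[5] unlink(a) — b=0 (map F.......)
[6] create(a) — a=1 b=0 (map FF......)
[7] append(b, 2) — a=1 b=0,2,3 (map FFFF....)
[8] append(a, 3) — a=1,4,5,6 b=0,2,3 (map FFFFFFF.)
[9] create(c) — a=1,4,5,6 b=0,2,3 c=7 (map FFFFFFFF)

blocks(a) = [1, 4, 5, 6]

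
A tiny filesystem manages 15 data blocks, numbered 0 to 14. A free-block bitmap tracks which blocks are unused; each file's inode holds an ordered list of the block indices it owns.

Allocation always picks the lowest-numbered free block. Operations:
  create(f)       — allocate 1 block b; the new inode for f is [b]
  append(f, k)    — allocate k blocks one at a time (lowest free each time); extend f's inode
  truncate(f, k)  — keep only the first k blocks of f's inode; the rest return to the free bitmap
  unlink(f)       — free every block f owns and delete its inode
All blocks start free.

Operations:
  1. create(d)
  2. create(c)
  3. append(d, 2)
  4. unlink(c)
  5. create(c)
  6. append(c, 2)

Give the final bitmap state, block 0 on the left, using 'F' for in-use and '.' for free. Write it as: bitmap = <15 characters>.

  1. create(d)  ⇒  F..............  {d→[0]}
  2. create(c)  ⇒  FF.............  {c→[1]; d→[0]}
  3. append(d, 2)  ⇒  FFFF...........  {c→[1]; d→[0, 2, 3]}
  4. unlink(c)  ⇒  F.FF...........  {d→[0, 2, 3]}
  5. create(c)  ⇒  FFFF...........  {c→[1]; d→[0, 2, 3]}
  6. append(c, 2)  ⇒  FFFFFF.........  {c→[1, 4, 5]; d→[0, 2, 3]}

bitmap = FFFFFF.........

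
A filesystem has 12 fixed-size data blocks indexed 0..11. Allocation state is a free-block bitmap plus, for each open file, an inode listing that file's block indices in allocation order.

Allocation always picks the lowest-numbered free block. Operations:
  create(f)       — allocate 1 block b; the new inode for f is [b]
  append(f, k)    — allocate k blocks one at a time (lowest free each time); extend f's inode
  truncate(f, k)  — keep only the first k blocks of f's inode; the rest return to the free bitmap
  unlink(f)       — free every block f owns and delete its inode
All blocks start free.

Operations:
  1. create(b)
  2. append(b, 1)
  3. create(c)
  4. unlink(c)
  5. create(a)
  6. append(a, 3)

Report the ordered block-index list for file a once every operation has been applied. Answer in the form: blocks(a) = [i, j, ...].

  1. create(b)  ⇒  F...........  {b→[0]}
  2. append(b, 1)  ⇒  FF..........  {b→[0, 1]}
  3. create(c)  ⇒  FFF.........  {b→[0, 1]; c→[2]}
  4. unlink(c)  ⇒  FF..........  {b→[0, 1]}
  5. create(a)  ⇒  FFF.........  {a→[2]; b→[0, 1]}
  6. append(a, 3)  ⇒  FFFFFF......  {a→[2, 3, 4, 5]; b→[0, 1]}

blocks(a) = [2, 3, 4, 5]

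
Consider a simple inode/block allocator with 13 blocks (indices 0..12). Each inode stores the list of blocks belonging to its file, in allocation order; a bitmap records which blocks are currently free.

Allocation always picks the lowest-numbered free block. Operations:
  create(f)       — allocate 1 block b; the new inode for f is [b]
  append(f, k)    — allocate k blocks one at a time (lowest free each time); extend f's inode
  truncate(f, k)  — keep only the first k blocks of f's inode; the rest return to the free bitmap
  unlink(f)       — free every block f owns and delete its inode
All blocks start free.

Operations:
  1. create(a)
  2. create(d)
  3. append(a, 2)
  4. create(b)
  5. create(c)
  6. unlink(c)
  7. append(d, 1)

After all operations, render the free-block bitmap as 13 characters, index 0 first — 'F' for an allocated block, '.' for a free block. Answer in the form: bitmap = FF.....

bitmap = FFFFFF.......

after create(a) → a:[0]  free=[F............]
after create(d) → a:[0], d:[1]  free=[FF...........]
after append(a, 2) → a:[0, 2, 3], d:[1]  free=[FFFF.........]
after create(b) → a:[0, 2, 3], b:[4], d:[1]  free=[FFFFF........]
after create(c) → a:[0, 2, 3], b:[4], c:[5], d:[1]  free=[FFFFFF.......]
after unlink(c) → a:[0, 2, 3], b:[4], d:[1]  free=[FFFFF........]
after append(d, 1) → a:[0, 2, 3], b:[4], d:[1, 5]  free=[FFFFFF.......]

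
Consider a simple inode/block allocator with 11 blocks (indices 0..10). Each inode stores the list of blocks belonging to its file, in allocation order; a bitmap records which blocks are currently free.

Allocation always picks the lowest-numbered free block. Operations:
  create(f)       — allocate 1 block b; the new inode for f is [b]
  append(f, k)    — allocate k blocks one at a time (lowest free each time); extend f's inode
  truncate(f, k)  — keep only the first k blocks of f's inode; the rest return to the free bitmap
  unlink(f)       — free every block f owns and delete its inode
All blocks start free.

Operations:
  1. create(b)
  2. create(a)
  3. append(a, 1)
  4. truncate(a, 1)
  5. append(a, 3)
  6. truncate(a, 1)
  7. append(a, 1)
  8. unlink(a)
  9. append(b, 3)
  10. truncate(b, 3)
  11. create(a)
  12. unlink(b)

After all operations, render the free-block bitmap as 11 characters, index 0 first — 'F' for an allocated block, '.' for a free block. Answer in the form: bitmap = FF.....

  1. create(b)  ⇒  F..........  {b→[0]}
  2. create(a)  ⇒  FF.........  {a→[1]; b→[0]}
  3. append(a, 1)  ⇒  FFF........  {a→[1, 2]; b→[0]}
  4. truncate(a, 1)  ⇒  FF.........  {a→[1]; b→[0]}
  5. append(a, 3)  ⇒  FFFFF......  {a→[1, 2, 3, 4]; b→[0]}
  6. truncate(a, 1)  ⇒  FF.........  {a→[1]; b→[0]}
  7. append(a, 1)  ⇒  FFF........  {a→[1, 2]; b→[0]}
  8. unlink(a)  ⇒  F..........  {b→[0]}
  9. append(b, 3)  ⇒  FFFF.......  {b→[0, 1, 2, 3]}
  10. truncate(b, 3)  ⇒  FFF........  {b→[0, 1, 2]}
  11. create(a)  ⇒  FFFF.......  {a→[3]; b→[0, 1, 2]}
  12. unlink(b)  ⇒  ...F.......  {a→[3]}

bitmap = ...F.......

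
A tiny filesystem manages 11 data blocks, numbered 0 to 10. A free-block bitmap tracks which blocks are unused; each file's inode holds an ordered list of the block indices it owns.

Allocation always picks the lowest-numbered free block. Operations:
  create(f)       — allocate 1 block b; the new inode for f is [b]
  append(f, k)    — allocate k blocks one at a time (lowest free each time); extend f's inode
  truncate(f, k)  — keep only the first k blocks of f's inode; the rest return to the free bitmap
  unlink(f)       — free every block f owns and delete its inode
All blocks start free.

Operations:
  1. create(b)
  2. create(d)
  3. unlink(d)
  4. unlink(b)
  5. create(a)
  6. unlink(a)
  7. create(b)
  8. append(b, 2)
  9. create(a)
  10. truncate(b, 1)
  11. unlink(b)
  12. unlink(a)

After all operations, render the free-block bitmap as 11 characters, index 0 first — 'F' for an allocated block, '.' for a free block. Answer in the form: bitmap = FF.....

bitmap = ...........

after create(b) → b:[0]  free=[F..........]
after create(d) → b:[0], d:[1]  free=[FF.........]
after unlink(d) → b:[0]  free=[F..........]
after unlink(b) →   free=[...........]
after create(a) → a:[0]  free=[F..........]
after unlink(a) →   free=[...........]
after create(b) → b:[0]  free=[F..........]
after append(b, 2) → b:[0, 1, 2]  free=[FFF........]
after create(a) → a:[3], b:[0, 1, 2]  free=[FFFF.......]
after truncate(b, 1) → a:[3], b:[0]  free=[F..F.......]
after unlink(b) → a:[3]  free=[...F.......]
after unlink(a) →   free=[...........]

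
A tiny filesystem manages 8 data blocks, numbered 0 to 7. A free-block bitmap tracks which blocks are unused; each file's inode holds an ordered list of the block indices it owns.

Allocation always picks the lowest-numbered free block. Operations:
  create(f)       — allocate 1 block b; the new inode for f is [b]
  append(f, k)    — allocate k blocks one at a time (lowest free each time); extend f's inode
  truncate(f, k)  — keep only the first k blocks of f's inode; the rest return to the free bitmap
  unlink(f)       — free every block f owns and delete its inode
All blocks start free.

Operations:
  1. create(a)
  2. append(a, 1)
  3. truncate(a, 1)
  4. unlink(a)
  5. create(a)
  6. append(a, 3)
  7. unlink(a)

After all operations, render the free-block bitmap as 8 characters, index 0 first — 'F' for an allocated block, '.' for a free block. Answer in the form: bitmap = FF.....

create(a): bitmap=F....... | a=[0]
append(a, 1): bitmap=FF...... | a=[0, 1]
truncate(a, 1): bitmap=F....... | a=[0]
unlink(a): bitmap=........ | 
create(a): bitmap=F....... | a=[0]
append(a, 3): bitmap=FFFF.... | a=[0, 1, 2, 3]
unlink(a): bitmap=........ | 

bitmap = ........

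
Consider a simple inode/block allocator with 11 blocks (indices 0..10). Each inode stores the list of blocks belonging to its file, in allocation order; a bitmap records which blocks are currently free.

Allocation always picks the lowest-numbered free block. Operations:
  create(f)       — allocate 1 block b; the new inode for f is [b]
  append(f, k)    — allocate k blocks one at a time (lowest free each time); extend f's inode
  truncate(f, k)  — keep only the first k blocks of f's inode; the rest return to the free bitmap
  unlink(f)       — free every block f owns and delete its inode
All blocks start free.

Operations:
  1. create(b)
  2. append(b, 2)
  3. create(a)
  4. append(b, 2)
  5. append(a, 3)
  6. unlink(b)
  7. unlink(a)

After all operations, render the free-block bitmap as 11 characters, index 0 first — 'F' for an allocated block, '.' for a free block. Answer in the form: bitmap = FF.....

create(b): bitmap=F.......... | b=[0]
append(b, 2): bitmap=FFF........ | b=[0, 1, 2]
create(a): bitmap=FFFF....... | a=[3] b=[0, 1, 2]
append(b, 2): bitmap=FFFFFF..... | a=[3] b=[0, 1, 2, 4, 5]
append(a, 3): bitmap=FFFFFFFFF.. | a=[3, 6, 7, 8] b=[0, 1, 2, 4, 5]
unlink(b): bitmap=...F..FFF.. | a=[3, 6, 7, 8]
unlink(a): bitmap=........... | 

bitmap = ...........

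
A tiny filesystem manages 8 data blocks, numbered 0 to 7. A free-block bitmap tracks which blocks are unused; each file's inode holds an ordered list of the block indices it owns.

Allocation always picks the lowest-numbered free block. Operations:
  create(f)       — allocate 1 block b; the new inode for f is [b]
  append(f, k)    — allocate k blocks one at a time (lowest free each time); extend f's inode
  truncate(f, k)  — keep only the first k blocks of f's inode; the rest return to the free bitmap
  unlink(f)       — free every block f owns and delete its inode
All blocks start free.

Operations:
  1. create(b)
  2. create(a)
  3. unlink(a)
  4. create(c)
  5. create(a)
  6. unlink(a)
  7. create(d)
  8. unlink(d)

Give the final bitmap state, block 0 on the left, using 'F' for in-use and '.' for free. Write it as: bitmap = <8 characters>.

[1] create(b) — b=0 (map F.......)
[2] create(a) — a=1 b=0 (map FF......)
[3] unlink(a) — b=0 (map F.......)
[4] create(c) — b=0 c=1 (map FF......)
[5] create(a) — a=2 b=0 c=1 (map FFF.....)
[6] unlink(a) — b=0 c=1 (map FF......)
[7] create(d) — b=0 c=1 d=2 (map FFF.....)
[8] unlink(d) — b=0 c=1 (map FF......)

bitmap = FF......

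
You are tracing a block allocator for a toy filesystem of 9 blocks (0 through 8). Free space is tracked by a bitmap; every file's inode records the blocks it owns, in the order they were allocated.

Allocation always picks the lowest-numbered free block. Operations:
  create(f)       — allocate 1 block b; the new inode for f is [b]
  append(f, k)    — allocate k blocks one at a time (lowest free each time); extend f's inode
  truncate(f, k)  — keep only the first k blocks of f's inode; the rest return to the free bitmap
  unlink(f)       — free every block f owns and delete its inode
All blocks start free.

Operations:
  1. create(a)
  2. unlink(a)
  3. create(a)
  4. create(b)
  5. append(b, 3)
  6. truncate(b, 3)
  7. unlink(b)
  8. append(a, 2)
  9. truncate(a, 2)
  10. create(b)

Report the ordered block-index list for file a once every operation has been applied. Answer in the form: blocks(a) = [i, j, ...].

blocks(a) = [0, 1]

[1] create(a) — a=0 (map F........)
[2] unlink(a) —  (map .........)
[3] create(a) — a=0 (map F........)
[4] create(b) — a=0 b=1 (map FF.......)
[5] append(b, 3) — a=0 b=1,2,3,4 (map FFFFF....)
[6] truncate(b, 3) — a=0 b=1,2,3 (map FFFF.....)
[7] unlink(b) — a=0 (map F........)
[8] append(a, 2) — a=0,1,2 (map FFF......)
[9] truncate(a, 2) — a=0,1 (map FF.......)
[10] create(b) — a=0,1 b=2 (map FFF......)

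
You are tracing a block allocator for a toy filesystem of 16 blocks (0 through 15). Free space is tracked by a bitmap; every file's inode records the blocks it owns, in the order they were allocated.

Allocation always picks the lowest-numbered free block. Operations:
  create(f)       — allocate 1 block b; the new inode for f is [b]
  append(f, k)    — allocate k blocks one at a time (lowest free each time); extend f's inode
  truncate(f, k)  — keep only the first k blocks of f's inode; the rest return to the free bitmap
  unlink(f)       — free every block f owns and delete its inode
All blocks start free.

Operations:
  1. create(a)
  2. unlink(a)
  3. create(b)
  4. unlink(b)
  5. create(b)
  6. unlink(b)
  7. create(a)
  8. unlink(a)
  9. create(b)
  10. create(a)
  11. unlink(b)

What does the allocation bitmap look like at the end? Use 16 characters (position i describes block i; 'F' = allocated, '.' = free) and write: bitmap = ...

bitmap = .F..............

after create(a) → a:[0]  free=[F...............]
after unlink(a) →   free=[................]
after create(b) → b:[0]  free=[F...............]
after unlink(b) →   free=[................]
after create(b) → b:[0]  free=[F...............]
after unlink(b) →   free=[................]
after create(a) → a:[0]  free=[F...............]
after unlink(a) →   free=[................]
after create(b) → b:[0]  free=[F...............]
after create(a) → a:[1], b:[0]  free=[FF..............]
after unlink(b) → a:[1]  free=[.F..............]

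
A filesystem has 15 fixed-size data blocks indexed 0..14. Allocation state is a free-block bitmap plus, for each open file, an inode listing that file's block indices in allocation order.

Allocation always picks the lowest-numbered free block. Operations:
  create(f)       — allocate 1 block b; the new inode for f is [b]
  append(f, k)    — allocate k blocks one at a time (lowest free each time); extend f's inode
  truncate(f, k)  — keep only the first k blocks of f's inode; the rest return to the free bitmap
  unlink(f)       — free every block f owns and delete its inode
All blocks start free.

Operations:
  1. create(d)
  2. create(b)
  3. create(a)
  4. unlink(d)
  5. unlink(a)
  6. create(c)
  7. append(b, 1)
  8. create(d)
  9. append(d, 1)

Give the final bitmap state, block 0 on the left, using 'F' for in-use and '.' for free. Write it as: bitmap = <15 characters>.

bitmap = FFFFF..........

create(d): bitmap=F.............. | d=[0]
create(b): bitmap=FF............. | b=[1] d=[0]
create(a): bitmap=FFF............ | a=[2] b=[1] d=[0]
unlink(d): bitmap=.FF............ | a=[2] b=[1]
unlink(a): bitmap=.F............. | b=[1]
create(c): bitmap=FF............. | b=[1] c=[0]
append(b, 1): bitmap=FFF............ | b=[1, 2] c=[0]
create(d): bitmap=FFFF........... | b=[1, 2] c=[0] d=[3]
append(d, 1): bitmap=FFFFF.......... | b=[1, 2] c=[0] d=[3, 4]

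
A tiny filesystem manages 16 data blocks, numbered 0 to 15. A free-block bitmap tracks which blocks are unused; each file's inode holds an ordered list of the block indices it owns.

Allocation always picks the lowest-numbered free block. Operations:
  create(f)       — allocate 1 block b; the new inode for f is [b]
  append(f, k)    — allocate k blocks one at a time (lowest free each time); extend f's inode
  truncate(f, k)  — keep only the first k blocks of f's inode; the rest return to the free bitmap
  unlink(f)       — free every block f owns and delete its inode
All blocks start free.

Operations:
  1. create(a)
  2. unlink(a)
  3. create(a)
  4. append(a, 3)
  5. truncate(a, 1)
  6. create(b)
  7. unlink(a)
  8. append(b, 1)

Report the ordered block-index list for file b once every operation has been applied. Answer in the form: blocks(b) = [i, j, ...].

blocks(b) = [1, 0]

[1] create(a) — a=0 (map F...............)
[2] unlink(a) —  (map ................)
[3] create(a) — a=0 (map F...............)
[4] append(a, 3) — a=0,1,2,3 (map FFFF............)
[5] truncate(a, 1) — a=0 (map F...............)
[6] create(b) — a=0 b=1 (map FF..............)
[7] unlink(a) — b=1 (map .F..............)
[8] append(b, 1) — b=1,0 (map FF..............)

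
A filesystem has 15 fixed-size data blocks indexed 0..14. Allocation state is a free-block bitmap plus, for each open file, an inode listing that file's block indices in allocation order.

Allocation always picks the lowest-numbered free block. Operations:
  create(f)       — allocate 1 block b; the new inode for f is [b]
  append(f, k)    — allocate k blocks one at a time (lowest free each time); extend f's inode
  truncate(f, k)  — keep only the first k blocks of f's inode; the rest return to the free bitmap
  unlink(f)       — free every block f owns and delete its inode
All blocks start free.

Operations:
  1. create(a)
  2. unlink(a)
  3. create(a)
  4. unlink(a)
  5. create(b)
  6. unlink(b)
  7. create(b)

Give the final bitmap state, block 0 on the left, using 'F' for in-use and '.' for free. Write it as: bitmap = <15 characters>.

  1. create(a)  ⇒  F..............  {a→[0]}
  2. unlink(a)  ⇒  ...............  {}
  3. create(a)  ⇒  F..............  {a→[0]}
  4. unlink(a)  ⇒  ...............  {}
  5. create(b)  ⇒  F..............  {b→[0]}
  6. unlink(b)  ⇒  ...............  {}
  7. create(b)  ⇒  F..............  {b→[0]}

bitmap = F..............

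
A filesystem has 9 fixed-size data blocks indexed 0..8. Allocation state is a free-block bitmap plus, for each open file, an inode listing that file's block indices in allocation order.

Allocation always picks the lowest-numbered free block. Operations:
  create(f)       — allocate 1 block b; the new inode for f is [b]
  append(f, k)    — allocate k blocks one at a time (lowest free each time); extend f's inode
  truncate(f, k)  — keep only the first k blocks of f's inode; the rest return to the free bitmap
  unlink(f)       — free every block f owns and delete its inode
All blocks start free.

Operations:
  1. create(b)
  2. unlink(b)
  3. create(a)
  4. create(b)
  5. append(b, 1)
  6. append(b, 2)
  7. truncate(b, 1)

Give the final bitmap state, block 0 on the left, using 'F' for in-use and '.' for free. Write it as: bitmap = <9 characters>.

after create(b) → b:[0]  free=[F........]
after unlink(b) →   free=[.........]
after create(a) → a:[0]  free=[F........]
after create(b) → a:[0], b:[1]  free=[FF.......]
after append(b, 1) → a:[0], b:[1, 2]  free=[FFF......]
after append(b, 2) → a:[0], b:[1, 2, 3, 4]  free=[FFFFF....]
after truncate(b, 1) → a:[0], b:[1]  free=[FF.......]

bitmap = FF.......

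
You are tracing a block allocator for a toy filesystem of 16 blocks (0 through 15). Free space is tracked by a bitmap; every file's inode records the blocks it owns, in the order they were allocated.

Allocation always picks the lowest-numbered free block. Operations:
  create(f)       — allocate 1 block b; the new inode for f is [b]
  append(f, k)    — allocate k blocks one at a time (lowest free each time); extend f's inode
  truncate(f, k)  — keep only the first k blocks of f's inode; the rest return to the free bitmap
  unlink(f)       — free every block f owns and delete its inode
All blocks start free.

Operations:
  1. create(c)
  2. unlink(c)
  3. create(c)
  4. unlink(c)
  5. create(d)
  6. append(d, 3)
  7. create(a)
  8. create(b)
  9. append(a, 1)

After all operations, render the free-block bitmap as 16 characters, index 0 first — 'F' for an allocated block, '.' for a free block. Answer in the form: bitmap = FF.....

bitmap = FFFFFFF.........

  1. create(c)  ⇒  F...............  {c→[0]}
  2. unlink(c)  ⇒  ................  {}
  3. create(c)  ⇒  F...............  {c→[0]}
  4. unlink(c)  ⇒  ................  {}
  5. create(d)  ⇒  F...............  {d→[0]}
  6. append(d, 3)  ⇒  FFFF............  {d→[0, 1, 2, 3]}
  7. create(a)  ⇒  FFFFF...........  {a→[4]; d→[0, 1, 2, 3]}
  8. create(b)  ⇒  FFFFFF..........  {a→[4]; b→[5]; d→[0, 1, 2, 3]}
  9. append(a, 1)  ⇒  FFFFFFF.........  {a→[4, 6]; b→[5]; d→[0, 1, 2, 3]}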